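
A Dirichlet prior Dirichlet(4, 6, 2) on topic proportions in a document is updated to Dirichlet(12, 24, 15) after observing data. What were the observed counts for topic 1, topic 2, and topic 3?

counts (8, 18, 13)

For a Dirichlet(α) prior with multinomial counts c, the posterior is Dirichlet(α + c) componentwise.
Counts are posterior − prior componentwise: 12−4=8, 24−6=18, 15−2=13.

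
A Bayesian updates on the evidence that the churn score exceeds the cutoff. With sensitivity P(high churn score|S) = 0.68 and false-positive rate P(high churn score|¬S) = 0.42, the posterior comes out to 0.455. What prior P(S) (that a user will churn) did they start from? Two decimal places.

Bayes' rule in odds form gives O(S|E) = O(S)·[P(E|S)/P(E|¬S)], hence O(S) = O(S|E)/LR.
Posterior odds = 0.455/(1−0.455) = 0.8349. LR = 0.68/0.42 = 1.6190.
Prior odds = 0.8349/1.6190 = 0.5157, so P(S) = 0.5157/(1+0.5157) ≈ 0.34.

P(S) = 0.34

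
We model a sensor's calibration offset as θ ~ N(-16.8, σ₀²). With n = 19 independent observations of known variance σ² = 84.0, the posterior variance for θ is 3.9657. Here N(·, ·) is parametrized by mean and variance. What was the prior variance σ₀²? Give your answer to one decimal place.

σ₀² = 38.5

For the Normal–Normal model with known σ², precisions add: τ_n = τ₀ + n/σ².
So 1/σ₀² = 1/3.9657 − 19/84.0 = 0.252162 − 0.226190 = 0.025972.
Hence σ₀² = 1/0.025972 ≈ 38.5.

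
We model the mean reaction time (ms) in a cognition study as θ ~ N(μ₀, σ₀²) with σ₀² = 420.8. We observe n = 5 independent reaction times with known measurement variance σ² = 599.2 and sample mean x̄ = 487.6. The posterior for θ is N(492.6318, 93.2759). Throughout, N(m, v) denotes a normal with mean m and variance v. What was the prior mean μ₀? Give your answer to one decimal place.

μ₀ = 510.3

With known observation variance, the Normal–Normal posterior has precision τ_n = τ₀ + n/σ² and mean μ_n = (τ₀μ₀ + (n/σ²)x̄)/τ_n.
Here τ₀ = 1/420.8 = 0.002376 and τ_data = 5/599.2 = 0.008344, so τ_n = 0.010720.
Rearranging for μ₀: μ₀ = (μ_n·τ_n − τ_data·x̄)/τ₀ = (492.6318·0.010720 − 0.008344·487.6) / 0.002376 = 1.212478/0.002376 ≈ 510.3.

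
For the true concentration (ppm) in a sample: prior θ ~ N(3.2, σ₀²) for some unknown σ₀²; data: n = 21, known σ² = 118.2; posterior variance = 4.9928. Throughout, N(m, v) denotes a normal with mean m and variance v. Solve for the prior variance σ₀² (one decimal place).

σ₀² = 44.2

For the Normal–Normal model with known σ², precisions add: τ_n = τ₀ + n/σ².
So 1/σ₀² = 1/4.9928 − 21/118.2 = 0.200288 − 0.177665 = 0.022623.
Hence σ₀² = 1/0.022623 ≈ 44.2.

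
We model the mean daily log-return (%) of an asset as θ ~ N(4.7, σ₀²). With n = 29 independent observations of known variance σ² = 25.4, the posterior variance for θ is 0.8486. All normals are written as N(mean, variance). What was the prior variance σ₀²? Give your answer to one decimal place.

Posterior precision equals prior precision plus data precision: 1/σ_n² = 1/σ₀² + n/σ².
So 1/σ₀² = 1/0.8486 − 29/25.4 = 1.178412 − 1.141732 = 0.036680.
Hence σ₀² = 1/0.036680 ≈ 27.3.

σ₀² = 27.3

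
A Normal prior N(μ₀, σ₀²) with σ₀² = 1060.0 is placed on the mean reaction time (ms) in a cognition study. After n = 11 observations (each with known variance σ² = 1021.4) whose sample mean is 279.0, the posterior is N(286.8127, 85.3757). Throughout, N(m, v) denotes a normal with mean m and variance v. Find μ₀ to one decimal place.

With known observation variance, the Normal–Normal posterior has precision τ_n = τ₀ + n/σ² and mean μ_n = (τ₀μ₀ + (n/σ²)x̄)/τ_n.
Here τ₀ = 1/1060.0 = 0.000943 and τ_data = 11/1021.4 = 0.010770, so τ_n = 0.011713.
Rearranging for μ₀: μ₀ = (μ_n·τ_n − τ_data·x̄)/τ₀ = (286.8127·0.011713 − 0.010770·279.0) / 0.000943 = 0.354607/0.000943 ≈ 376.0.

μ₀ = 376.0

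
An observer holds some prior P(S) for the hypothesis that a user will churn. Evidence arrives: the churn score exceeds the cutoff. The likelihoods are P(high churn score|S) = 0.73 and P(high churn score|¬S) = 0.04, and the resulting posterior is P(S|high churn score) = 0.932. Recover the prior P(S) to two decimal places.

P(S) = 0.43

Bayes' rule in odds form gives O(S|E) = O(S)·[P(E|S)/P(E|¬S)], hence O(S) = O(S|E)/LR.
Posterior odds = 0.932/(1−0.932) = 13.7059. LR = 0.73/0.04 = 18.2500.
Prior odds = 13.7059/18.2500 = 0.7510, so P(S) = 0.7510/(1+0.7510) ≈ 0.43.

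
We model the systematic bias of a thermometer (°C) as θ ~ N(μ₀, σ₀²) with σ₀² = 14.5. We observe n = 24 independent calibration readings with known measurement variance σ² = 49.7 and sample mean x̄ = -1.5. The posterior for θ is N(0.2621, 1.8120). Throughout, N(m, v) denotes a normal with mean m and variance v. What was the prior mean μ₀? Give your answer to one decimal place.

With known observation variance, the Normal–Normal posterior has precision τ_n = τ₀ + n/σ² and mean μ_n = (τ₀μ₀ + (n/σ²)x̄)/τ_n.
Here τ₀ = 1/14.5 = 0.068966 and τ_data = 24/49.7 = 0.482897, so τ_n = 0.551863.
Rearranging for μ₀: μ₀ = (μ_n·τ_n − τ_data·x̄)/τ₀ = (0.2621·0.551863 − 0.482897·-1.5) / 0.068966 = 0.868989/0.068966 ≈ 12.6.

μ₀ = 12.6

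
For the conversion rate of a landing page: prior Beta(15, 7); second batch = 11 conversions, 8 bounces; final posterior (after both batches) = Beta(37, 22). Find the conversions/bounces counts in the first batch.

11 conversions and 7 bounces

Because Beta–binomial updating is additive in the counts, the combined data contributed (α_post−α_prior, β_post−β_prior) successes and failures.
Total across both batches: 37−15=22 conversions, 22−7=15 bounces.
Subtract the second batch: 22−11=11 conversions and 15−8=7 bounces.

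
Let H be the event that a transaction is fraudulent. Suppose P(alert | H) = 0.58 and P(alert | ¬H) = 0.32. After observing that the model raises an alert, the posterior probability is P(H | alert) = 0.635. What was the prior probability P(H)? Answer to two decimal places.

P(H) = 0.49

Bayes' rule in odds form gives O(H|E) = O(H)·[P(E|H)/P(E|¬H)], hence O(H) = O(H|E)/LR.
Posterior odds = 0.635/(1−0.635) = 1.7397. LR = 0.58/0.32 = 1.8125.
Prior odds = 1.7397/1.8125 = 0.9598, so P(H) = 0.9598/(1+0.9598) ≈ 0.49.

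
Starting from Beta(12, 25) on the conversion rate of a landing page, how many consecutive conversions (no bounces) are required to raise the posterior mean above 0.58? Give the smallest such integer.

After k conversions and 0 bounces the posterior is Beta(12+k, 25), with mean (12+k)/(12+25+k).
Set (12+k)/(37+k) > 0.58 and solve: k > (0.58·37 − 12)/(1 − 0.58) = 22.524.
The smallest integer exceeding 22.524 is 23, and checking k=23: (35)/(60) = 0.5833 > 0.58.

k = 23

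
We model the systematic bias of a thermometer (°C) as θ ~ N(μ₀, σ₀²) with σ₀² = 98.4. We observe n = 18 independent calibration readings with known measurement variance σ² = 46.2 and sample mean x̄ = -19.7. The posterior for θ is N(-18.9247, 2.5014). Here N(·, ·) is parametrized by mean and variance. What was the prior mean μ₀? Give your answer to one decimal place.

μ₀ = 10.8

The posterior mean is a precision-weighted average: μ_n = (τ₀μ₀ + τ_data·x̄)/(τ₀+τ_data), with τ₀=1/σ₀² and τ_data=n/σ².
Here τ₀ = 1/98.4 = 0.010163 and τ_data = 18/46.2 = 0.389610, so τ_n = 0.399773.
Rearranging for μ₀: μ₀ = (μ_n·τ_n − τ_data·x̄)/τ₀ = (-18.9247·0.399773 − 0.389610·-19.7) / 0.010163 = 0.109733/0.010163 ≈ 10.8.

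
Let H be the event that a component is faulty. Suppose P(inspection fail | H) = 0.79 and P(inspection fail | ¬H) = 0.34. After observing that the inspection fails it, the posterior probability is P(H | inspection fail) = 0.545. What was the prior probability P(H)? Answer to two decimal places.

P(H) = 0.34

Bayes' rule in odds form gives O(H|E) = O(H)·[P(E|H)/P(E|¬H)], hence O(H) = O(H|E)/LR.
Posterior odds = 0.545/(1−0.545) = 1.1978. LR = 0.79/0.34 = 2.3235.
Prior odds = 1.1978/2.3235 = 0.5155, so P(H) = 0.5155/(1+0.5155) ≈ 0.34.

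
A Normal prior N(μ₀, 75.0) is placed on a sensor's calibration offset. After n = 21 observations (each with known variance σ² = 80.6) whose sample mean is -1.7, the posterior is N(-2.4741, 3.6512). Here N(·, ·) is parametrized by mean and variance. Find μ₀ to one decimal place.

μ₀ = -17.6

The posterior mean is a precision-weighted average: μ_n = (τ₀μ₀ + τ_data·x̄)/(τ₀+τ_data), with τ₀=1/σ₀² and τ_data=n/σ².
Here τ₀ = 1/75.0 = 0.013333 and τ_data = 21/80.6 = 0.260546, so τ_n = 0.273879.
Rearranging for μ₀: μ₀ = (μ_n·τ_n − τ_data·x̄)/τ₀ = (-2.4741·0.273879 − 0.260546·-1.7) / 0.013333 = -0.234676/0.013333 ≈ -17.6.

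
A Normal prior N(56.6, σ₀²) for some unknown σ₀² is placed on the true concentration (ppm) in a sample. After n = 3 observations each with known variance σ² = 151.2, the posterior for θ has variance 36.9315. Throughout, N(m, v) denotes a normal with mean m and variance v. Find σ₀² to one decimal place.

σ₀² = 138.2

Posterior precision equals prior precision plus data precision: 1/σ_n² = 1/σ₀² + n/σ².
So 1/σ₀² = 1/36.9315 − 3/151.2 = 0.027077 − 0.019841 = 0.007236.
Hence σ₀² = 1/0.007236 ≈ 138.2.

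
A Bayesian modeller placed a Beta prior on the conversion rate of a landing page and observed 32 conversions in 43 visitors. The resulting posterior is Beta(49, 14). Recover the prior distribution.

Beta(17, 3)

A Beta(a, b) prior with s successes and f failures in binomial data gives a Beta(a+s, b+f) posterior.
Subtract the data counts: 49−32=17, 14−11=3.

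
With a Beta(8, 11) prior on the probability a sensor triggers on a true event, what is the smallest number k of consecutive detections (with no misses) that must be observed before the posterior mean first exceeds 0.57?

After k detections and 0 misses the posterior is Beta(8+k, 11), with mean (8+k)/(8+11+k).
Set (8+k)/(19+k) > 0.57 and solve: k > (0.57·19 − 8)/(1 − 0.57) = 6.581.
The smallest integer exceeding 6.581 is 7.

k = 7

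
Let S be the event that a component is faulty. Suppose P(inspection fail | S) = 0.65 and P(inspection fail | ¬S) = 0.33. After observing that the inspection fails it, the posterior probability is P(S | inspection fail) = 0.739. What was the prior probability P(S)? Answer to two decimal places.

P(S) = 0.59

In odds form, posterior odds = prior odds × likelihood ratio, so prior odds = posterior odds ÷ LR.
Posterior odds = 0.739/(1−0.739) = 2.8314. LR = 0.65/0.33 = 1.9697.
Prior odds = 2.8314/1.9697 = 1.4375, so P(S) = 1.4375/(1+1.4375) ≈ 0.59.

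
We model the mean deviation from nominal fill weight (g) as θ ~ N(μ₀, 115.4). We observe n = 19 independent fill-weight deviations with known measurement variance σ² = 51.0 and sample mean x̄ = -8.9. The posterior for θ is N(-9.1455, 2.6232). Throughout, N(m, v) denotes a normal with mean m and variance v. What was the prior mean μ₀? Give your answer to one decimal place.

μ₀ = -19.7

With known observation variance, the Normal–Normal posterior has precision τ_n = τ₀ + n/σ² and mean μ_n = (τ₀μ₀ + (n/σ²)x̄)/τ_n.
Here τ₀ = 1/115.4 = 0.008666 and τ_data = 19/51.0 = 0.372549, so τ_n = 0.381215.
Rearranging for μ₀: μ₀ = (μ_n·τ_n − τ_data·x̄)/τ₀ = (-9.1455·0.381215 − 0.372549·-8.9) / 0.008666 = -0.170716/0.008666 ≈ -19.7.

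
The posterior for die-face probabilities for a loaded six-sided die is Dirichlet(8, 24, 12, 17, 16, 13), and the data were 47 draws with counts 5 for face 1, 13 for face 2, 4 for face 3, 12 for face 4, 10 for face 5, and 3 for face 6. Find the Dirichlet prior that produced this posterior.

For a Dirichlet(α) prior with multinomial counts c, the posterior is Dirichlet(α + c) componentwise.
Subtract each count from the matching posterior parameter: 8−5=3, 24−13=11, 12−4=8, 17−12=5, 16−10=6, 13−3=10.

Dirichlet(3, 11, 8, 5, 6, 10)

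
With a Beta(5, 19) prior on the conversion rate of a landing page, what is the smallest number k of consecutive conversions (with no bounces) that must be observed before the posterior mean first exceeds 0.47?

k = 12

After k conversions and 0 bounces the posterior is Beta(5+k, 19), with mean (5+k)/(5+19+k).
Set (5+k)/(24+k) > 0.47 and solve: k > (0.47·24 − 5)/(1 − 0.47) = 11.849.
The smallest integer exceeding 11.849 is 12.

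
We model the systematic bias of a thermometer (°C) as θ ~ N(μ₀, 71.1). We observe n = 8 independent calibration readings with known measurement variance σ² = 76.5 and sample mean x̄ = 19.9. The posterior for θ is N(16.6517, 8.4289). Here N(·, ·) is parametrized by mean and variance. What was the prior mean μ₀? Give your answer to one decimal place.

With known observation variance, the Normal–Normal posterior has precision τ_n = τ₀ + n/σ² and mean μ_n = (τ₀μ₀ + (n/σ²)x̄)/τ_n.
Here τ₀ = 1/71.1 = 0.014065 and τ_data = 8/76.5 = 0.104575, so τ_n = 0.118640.
Rearranging for μ₀: μ₀ = (μ_n·τ_n − τ_data·x̄)/τ₀ = (16.6517·0.118640 − 0.104575·19.9) / 0.014065 = -0.105485/0.014065 ≈ -7.5.

μ₀ = -7.5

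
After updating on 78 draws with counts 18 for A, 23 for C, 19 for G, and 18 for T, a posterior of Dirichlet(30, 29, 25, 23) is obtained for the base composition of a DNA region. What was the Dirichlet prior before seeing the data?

For a Dirichlet(α) prior with multinomial counts c, the posterior is Dirichlet(α + c) componentwise.
Subtract each count from the matching posterior parameter: 30−18=12, 29−23=6, 25−19=6, 23−18=5.

Dirichlet(12, 6, 6, 5)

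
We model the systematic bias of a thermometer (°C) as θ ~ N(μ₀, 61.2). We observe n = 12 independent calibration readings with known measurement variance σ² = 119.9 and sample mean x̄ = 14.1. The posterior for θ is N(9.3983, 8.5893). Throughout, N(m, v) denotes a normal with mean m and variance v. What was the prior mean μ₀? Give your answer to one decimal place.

μ₀ = -19.4

The posterior mean is a precision-weighted average: μ_n = (τ₀μ₀ + τ_data·x̄)/(τ₀+τ_data), with τ₀=1/σ₀² and τ_data=n/σ².
Here τ₀ = 1/61.2 = 0.016340 and τ_data = 12/119.9 = 0.100083, so τ_n = 0.116423.
Rearranging for μ₀: μ₀ = (μ_n·τ_n − τ_data·x̄)/τ₀ = (9.3983·0.116423 − 0.100083·14.1) / 0.016340 = -0.316992/0.016340 ≈ -19.4.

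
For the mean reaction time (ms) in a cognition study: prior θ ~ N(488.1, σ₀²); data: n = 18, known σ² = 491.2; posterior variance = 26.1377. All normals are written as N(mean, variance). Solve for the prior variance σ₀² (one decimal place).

Posterior precision equals prior precision plus data precision: 1/σ_n² = 1/σ₀² + n/σ².
So 1/σ₀² = 1/26.1377 − 18/491.2 = 0.038259 − 0.036645 = 0.001614.
Hence σ₀² = 1/0.001614 ≈ 619.6.

σ₀² = 619.6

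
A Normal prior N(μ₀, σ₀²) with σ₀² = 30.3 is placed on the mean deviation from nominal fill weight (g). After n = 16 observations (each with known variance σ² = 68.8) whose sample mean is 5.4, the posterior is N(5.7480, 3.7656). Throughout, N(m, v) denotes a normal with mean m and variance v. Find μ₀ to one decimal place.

μ₀ = 8.2

With known observation variance, the Normal–Normal posterior has precision τ_n = τ₀ + n/σ² and mean μ_n = (τ₀μ₀ + (n/σ²)x̄)/τ_n.
Here τ₀ = 1/30.3 = 0.033003 and τ_data = 16/68.8 = 0.232558, so τ_n = 0.265561.
Rearranging for μ₀: μ₀ = (μ_n·τ_n − τ_data·x̄)/τ₀ = (5.7480·0.265561 − 0.232558·5.4) / 0.033003 = 0.270631/0.033003 ≈ 8.2.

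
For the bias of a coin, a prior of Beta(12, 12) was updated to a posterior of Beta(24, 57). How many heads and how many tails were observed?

A Beta(a, b) prior with s successes and f failures in binomial data gives a Beta(a+s, b+f) posterior.
So s = 24 − 12 = 12 and f = 57 − 12 = 45.

12 heads and 45 tails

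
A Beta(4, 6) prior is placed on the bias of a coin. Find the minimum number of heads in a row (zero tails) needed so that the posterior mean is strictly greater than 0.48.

k = 2

After k heads and 0 tails the posterior is Beta(4+k, 6), with mean (4+k)/(4+6+k).
Set (4+k)/(10+k) > 0.48 and solve: k > (0.48·10 − 4)/(1 − 0.48) = 1.538.
The smallest integer exceeding 1.538 is 2, and checking k=2: (6)/(12) = 0.5000 > 0.48.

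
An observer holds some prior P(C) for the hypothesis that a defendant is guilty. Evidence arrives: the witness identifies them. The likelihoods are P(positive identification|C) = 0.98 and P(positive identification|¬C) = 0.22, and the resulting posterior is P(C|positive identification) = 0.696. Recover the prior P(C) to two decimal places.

P(C) = 0.34

Bayes' rule in odds form gives O(C|E) = O(C)·[P(E|C)/P(E|¬C)], hence O(C) = O(C|E)/LR.
Posterior odds = 0.696/(1−0.696) = 2.2895. LR = 0.98/0.22 = 4.4545.
Prior odds = 2.2895/4.4545 = 0.5140, so P(C) = 0.5140/(1+0.5140) ≈ 0.34.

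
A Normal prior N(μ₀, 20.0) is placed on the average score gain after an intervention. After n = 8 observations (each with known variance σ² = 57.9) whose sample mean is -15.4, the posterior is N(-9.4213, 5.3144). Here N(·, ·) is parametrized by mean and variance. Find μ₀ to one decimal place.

The posterior mean is a precision-weighted average: μ_n = (τ₀μ₀ + τ_data·x̄)/(τ₀+τ_data), with τ₀=1/σ₀² and τ_data=n/σ².
Here τ₀ = 1/20.0 = 0.050000 and τ_data = 8/57.9 = 0.138169, so τ_n = 0.188169.
Rearranging for μ₀: μ₀ = (μ_n·τ_n − τ_data·x̄)/τ₀ = (-9.4213·0.188169 − 0.138169·-15.4) / 0.050000 = 0.355006/0.050000 ≈ 7.1.

μ₀ = 7.1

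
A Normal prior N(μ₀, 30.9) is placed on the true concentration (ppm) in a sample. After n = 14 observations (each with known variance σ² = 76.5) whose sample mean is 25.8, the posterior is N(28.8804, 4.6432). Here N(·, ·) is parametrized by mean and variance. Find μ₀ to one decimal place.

With known observation variance, the Normal–Normal posterior has precision τ_n = τ₀ + n/σ² and mean μ_n = (τ₀μ₀ + (n/σ²)x̄)/τ_n.
Here τ₀ = 1/30.9 = 0.032362 and τ_data = 14/76.5 = 0.183007, so τ_n = 0.215369.
Rearranging for μ₀: μ₀ = (μ_n·τ_n − τ_data·x̄)/τ₀ = (28.8804·0.215369 − 0.183007·25.8) / 0.032362 = 1.498362/0.032362 ≈ 46.3.

μ₀ = 46.3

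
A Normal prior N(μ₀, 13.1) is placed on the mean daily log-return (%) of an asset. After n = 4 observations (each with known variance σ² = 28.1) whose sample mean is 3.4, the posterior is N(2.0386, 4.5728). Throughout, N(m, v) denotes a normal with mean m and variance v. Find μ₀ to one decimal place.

μ₀ = -0.5

With known observation variance, the Normal–Normal posterior has precision τ_n = τ₀ + n/σ² and mean μ_n = (τ₀μ₀ + (n/σ²)x̄)/τ_n.
Here τ₀ = 1/13.1 = 0.076336 and τ_data = 4/28.1 = 0.142349, so τ_n = 0.218685.
Rearranging for μ₀: μ₀ = (μ_n·τ_n − τ_data·x̄)/τ₀ = (2.0386·0.218685 − 0.142349·3.4) / 0.076336 = -0.038175/0.076336 ≈ -0.5.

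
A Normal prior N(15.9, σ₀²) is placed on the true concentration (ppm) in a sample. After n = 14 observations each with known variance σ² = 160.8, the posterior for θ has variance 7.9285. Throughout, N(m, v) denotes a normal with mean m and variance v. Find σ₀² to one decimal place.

Posterior precision equals prior precision plus data precision: 1/σ_n² = 1/σ₀² + n/σ².
So 1/σ₀² = 1/7.9285 − 14/160.8 = 0.126127 − 0.087065 = 0.039062.
Hence σ₀² = 1/0.039062 ≈ 25.6.

σ₀² = 25.6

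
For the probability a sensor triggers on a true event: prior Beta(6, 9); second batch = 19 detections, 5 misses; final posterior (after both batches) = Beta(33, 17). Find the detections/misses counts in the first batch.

Sequential conjugate updates are equivalent to a single update on the pooled data, so total successes = posterior α − prior α and total failures = posterior β − prior β.
Total across both batches: 33−6=27 detections, 17−9=8 misses.
Subtract the second batch: 27−19=8 detections and 8−5=3 misses.

8 detections and 3 misses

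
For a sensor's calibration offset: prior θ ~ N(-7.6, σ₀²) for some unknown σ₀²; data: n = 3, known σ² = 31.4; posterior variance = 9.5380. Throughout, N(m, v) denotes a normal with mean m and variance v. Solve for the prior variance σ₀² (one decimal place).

For the Normal–Normal model with known σ², precisions add: τ_n = τ₀ + n/σ².
So 1/σ₀² = 1/9.5380 − 3/31.4 = 0.104844 − 0.095541 = 0.009303.
Hence σ₀² = 1/0.009303 ≈ 107.5.

σ₀² = 107.5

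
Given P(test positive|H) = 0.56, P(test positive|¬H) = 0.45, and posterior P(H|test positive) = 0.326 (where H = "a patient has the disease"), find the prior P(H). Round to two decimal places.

Bayes' rule in odds form gives O(H|E) = O(H)·[P(E|H)/P(E|¬H)], hence O(H) = O(H|E)/LR.
Posterior odds = 0.326/(1−0.326) = 0.4837. LR = 0.56/0.45 = 1.2444.
Prior odds = 0.4837/1.2444 = 0.3887, so P(H) = 0.3887/(1+0.3887) ≈ 0.28.

P(H) = 0.28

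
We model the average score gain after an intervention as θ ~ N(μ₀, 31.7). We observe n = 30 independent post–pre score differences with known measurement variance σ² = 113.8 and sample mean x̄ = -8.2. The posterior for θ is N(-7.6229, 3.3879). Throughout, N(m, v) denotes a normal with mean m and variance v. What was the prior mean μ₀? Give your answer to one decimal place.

μ₀ = -2.8

With known observation variance, the Normal–Normal posterior has precision τ_n = τ₀ + n/σ² and mean μ_n = (τ₀μ₀ + (n/σ²)x̄)/τ_n.
Here τ₀ = 1/31.7 = 0.031546 and τ_data = 30/113.8 = 0.263620, so τ_n = 0.295166.
Rearranging for μ₀: μ₀ = (μ_n·τ_n − τ_data·x̄)/τ₀ = (-7.6229·0.295166 − 0.263620·-8.2) / 0.031546 = -0.088337/0.031546 ≈ -2.8.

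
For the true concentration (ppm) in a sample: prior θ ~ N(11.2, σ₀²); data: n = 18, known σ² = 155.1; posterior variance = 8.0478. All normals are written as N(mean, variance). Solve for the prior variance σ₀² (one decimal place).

Posterior precision equals prior precision plus data precision: 1/σ_n² = 1/σ₀² + n/σ².
So 1/σ₀² = 1/8.0478 − 18/155.1 = 0.124258 − 0.116054 = 0.008204.
Hence σ₀² = 1/0.008204 ≈ 121.9.

σ₀² = 121.9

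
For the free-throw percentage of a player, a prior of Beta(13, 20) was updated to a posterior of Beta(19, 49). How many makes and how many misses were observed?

6 makes and 29 misses

Under Beta–binomial conjugacy the posterior parameters are (a+s, b+f).
So s = 19 − 13 = 6 and f = 49 − 20 = 29.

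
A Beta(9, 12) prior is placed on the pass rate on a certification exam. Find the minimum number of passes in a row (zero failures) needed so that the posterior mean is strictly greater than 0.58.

After k passes and 0 failures the posterior is Beta(9+k, 12), with mean (9+k)/(9+12+k).
Set (9+k)/(21+k) > 0.58 and solve: k > (0.58·21 − 9)/(1 − 0.58) = 7.571.
The smallest integer exceeding 7.571 is 8.

k = 8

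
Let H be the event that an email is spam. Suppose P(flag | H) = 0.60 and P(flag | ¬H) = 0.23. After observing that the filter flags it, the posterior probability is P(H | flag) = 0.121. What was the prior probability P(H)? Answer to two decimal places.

P(H) = 0.05

In odds form, posterior odds = prior odds × likelihood ratio, so prior odds = posterior odds ÷ LR.
Posterior odds = 0.121/(1−0.121) = 0.1377. LR = 0.60/0.23 = 2.6087.
Prior odds = 0.1377/2.6087 = 0.0528, so P(H) = 0.0528/(1+0.0528) ≈ 0.05.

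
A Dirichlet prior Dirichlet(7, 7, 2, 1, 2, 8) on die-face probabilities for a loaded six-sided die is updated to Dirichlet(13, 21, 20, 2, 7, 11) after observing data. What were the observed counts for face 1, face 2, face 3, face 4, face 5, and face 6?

For a Dirichlet(α) prior with multinomial counts c, the posterior is Dirichlet(α + c) componentwise.
Counts are posterior − prior componentwise: 13−7=6, 21−7=14, 20−2=18, 2−1=1, 7−2=5, 11−8=3.

counts (6, 14, 18, 1, 5, 3)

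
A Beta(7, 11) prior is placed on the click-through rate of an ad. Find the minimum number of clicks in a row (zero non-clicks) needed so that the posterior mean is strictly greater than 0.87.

After k clicks and 0 non-clicks the posterior is Beta(7+k, 11), with mean (7+k)/(7+11+k).
Set (7+k)/(18+k) > 0.87 and solve: k > (0.87·18 − 7)/(1 − 0.87) = 66.615.
The smallest integer exceeding 66.615 is 67, and checking k=67: (74)/(85) = 0.8706 > 0.87.

k = 67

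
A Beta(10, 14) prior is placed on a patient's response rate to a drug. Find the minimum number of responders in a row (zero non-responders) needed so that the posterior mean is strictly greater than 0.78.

After k responders and 0 non-responders the posterior is Beta(10+k, 14), with mean (10+k)/(10+14+k).
Set (10+k)/(24+k) > 0.78 and solve: k > (0.78·24 − 10)/(1 − 0.78) = 39.636.
The smallest integer exceeding 39.636 is 40.

k = 40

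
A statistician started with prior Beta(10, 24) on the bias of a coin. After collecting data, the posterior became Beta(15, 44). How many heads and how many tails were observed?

Under Beta–binomial conjugacy the posterior parameters are (a+s, b+f).
So s = 15 − 10 = 5 and f = 44 − 24 = 20.

5 heads and 20 tails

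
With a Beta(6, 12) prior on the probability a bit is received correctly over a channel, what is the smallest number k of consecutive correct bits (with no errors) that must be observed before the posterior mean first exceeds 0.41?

After k correct bits and 0 errors the posterior is Beta(6+k, 12), with mean (6+k)/(6+12+k).
Set (6+k)/(18+k) > 0.41 and solve: k > (0.41·18 − 6)/(1 − 0.41) = 2.339.
The smallest integer exceeding 2.339 is 3.

k = 3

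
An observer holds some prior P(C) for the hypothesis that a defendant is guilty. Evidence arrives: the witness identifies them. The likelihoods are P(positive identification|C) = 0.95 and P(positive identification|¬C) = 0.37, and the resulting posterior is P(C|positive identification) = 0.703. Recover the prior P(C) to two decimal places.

Bayes' rule in odds form gives O(C|E) = O(C)·[P(E|C)/P(E|¬C)], hence O(C) = O(C|E)/LR.
Posterior odds = 0.703/(1−0.703) = 2.3670. LR = 0.95/0.37 = 2.5676.
Prior odds = 2.3670/2.5676 = 0.9219, so P(C) = 0.9219/(1+0.9219) ≈ 0.48.

P(C) = 0.48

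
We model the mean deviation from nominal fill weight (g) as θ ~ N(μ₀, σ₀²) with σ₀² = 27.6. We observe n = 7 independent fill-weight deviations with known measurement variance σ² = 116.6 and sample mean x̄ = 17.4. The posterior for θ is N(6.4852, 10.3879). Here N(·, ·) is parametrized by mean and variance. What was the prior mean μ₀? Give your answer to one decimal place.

μ₀ = -11.6

The posterior mean is a precision-weighted average: μ_n = (τ₀μ₀ + τ_data·x̄)/(τ₀+τ_data), with τ₀=1/σ₀² and τ_data=n/σ².
Here τ₀ = 1/27.6 = 0.036232 and τ_data = 7/116.6 = 0.060034, so τ_n = 0.096266.
Rearranging for μ₀: μ₀ = (μ_n·τ_n − τ_data·x̄)/τ₀ = (6.4852·0.096266 − 0.060034·17.4) / 0.036232 = -0.420287/0.036232 ≈ -11.6.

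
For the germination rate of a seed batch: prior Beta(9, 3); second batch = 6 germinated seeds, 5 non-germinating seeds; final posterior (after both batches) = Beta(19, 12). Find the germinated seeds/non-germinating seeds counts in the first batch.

Sequential conjugate updates are equivalent to a single update on the pooled data, so total successes = posterior α − prior α and total failures = posterior β − prior β.
Total across both batches: 19−9=10 germinated seeds, 12−3=9 non-germinating seeds.
Subtract the second batch: 10−6=4 germinated seeds and 9−5=4 non-germinating seeds.

4 germinated seeds and 4 non-germinating seeds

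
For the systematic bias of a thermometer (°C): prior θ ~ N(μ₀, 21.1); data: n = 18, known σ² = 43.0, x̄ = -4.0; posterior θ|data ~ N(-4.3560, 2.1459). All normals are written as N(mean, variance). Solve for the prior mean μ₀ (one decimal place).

μ₀ = -7.5

The posterior mean is a precision-weighted average: μ_n = (τ₀μ₀ + τ_data·x̄)/(τ₀+τ_data), with τ₀=1/σ₀² and τ_data=n/σ².
Here τ₀ = 1/21.1 = 0.047393 and τ_data = 18/43.0 = 0.418605, so τ_n = 0.465998.
Rearranging for μ₀: μ₀ = (μ_n·τ_n − τ_data·x̄)/τ₀ = (-4.3560·0.465998 − 0.418605·-4.0) / 0.047393 = -0.355467/0.047393 ≈ -7.5.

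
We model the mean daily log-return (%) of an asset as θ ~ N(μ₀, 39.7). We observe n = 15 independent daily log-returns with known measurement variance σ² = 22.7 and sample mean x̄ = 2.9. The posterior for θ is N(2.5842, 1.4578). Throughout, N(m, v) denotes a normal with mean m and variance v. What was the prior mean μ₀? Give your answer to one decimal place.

The posterior mean is a precision-weighted average: μ_n = (τ₀μ₀ + τ_data·x̄)/(τ₀+τ_data), with τ₀=1/σ₀² and τ_data=n/σ².
Here τ₀ = 1/39.7 = 0.025189 and τ_data = 15/22.7 = 0.660793, so τ_n = 0.685982.
Rearranging for μ₀: μ₀ = (μ_n·τ_n − τ_data·x̄)/τ₀ = (2.5842·0.685982 − 0.660793·2.9) / 0.025189 = -0.143585/0.025189 ≈ -5.7.

μ₀ = -5.7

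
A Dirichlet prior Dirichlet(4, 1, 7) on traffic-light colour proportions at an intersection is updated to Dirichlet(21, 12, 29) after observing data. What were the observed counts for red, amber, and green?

For a Dirichlet(α) prior with multinomial counts c, the posterior is Dirichlet(α + c) componentwise.
Counts are posterior − prior componentwise: 21−4=17, 12−1=11, 29−7=22.

counts (17, 11, 22)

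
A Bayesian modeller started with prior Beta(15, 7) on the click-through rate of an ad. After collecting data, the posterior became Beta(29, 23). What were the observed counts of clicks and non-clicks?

A Beta(a, b) prior with s successes and f failures in binomial data gives a Beta(a+s, b+f) posterior.
Match parameters: s=29−15=14, f=23−7=16.

14 clicks and 16 non-clicks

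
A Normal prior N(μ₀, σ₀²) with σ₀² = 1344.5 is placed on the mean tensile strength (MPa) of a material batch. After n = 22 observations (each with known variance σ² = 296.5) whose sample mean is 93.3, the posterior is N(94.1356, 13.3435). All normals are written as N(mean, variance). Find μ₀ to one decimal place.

The posterior mean is a precision-weighted average: μ_n = (τ₀μ₀ + τ_data·x̄)/(τ₀+τ_data), with τ₀=1/σ₀² and τ_data=n/σ².
Here τ₀ = 1/1344.5 = 0.000744 and τ_data = 22/296.5 = 0.074199, so τ_n = 0.074943.
Rearranging for μ₀: μ₀ = (μ_n·τ_n − τ_data·x̄)/τ₀ = (94.1356·0.074943 − 0.074199·93.3) / 0.000744 = 0.132038/0.000744 ≈ 177.5.

μ₀ = 177.5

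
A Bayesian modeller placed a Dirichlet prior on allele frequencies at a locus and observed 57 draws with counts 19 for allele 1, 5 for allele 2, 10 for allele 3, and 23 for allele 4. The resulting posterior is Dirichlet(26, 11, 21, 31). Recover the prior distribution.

For a Dirichlet(α) prior with multinomial counts c, the posterior is Dirichlet(α + c) componentwise.
Subtract each count from the matching posterior parameter: 26−19=7, 11−5=6, 21−10=11, 31−23=8.

Dirichlet(7, 6, 11, 8)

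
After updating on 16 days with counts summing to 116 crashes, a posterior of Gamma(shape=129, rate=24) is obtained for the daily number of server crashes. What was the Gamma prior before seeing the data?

Gamma(shape=13, rate=8)

A Gamma(α, β) prior (rate parametrization) on a Poisson rate with n observations summing to S gives posterior Gamma(α+S, β+n).
So α = 129 − 116 = 13 and β = 24 − 16 = 8.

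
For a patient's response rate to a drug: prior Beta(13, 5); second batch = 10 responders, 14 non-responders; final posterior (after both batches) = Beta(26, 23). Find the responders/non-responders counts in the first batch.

Because Beta–binomial updating is additive in the counts, the combined data contributed (α_post−α_prior, β_post−β_prior) successes and failures.
Total across both batches: 26−13=13 responders, 23−5=18 non-responders.
Subtract the second batch: 13−10=3 responders and 18−14=4 non-responders.

3 responders and 4 non-responders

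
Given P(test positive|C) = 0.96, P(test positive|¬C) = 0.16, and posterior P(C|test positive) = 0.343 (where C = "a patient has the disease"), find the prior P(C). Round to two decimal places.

In odds form, posterior odds = prior odds × likelihood ratio, so prior odds = posterior odds ÷ LR.
Posterior odds = 0.343/(1−0.343) = 0.5221. LR = 0.96/0.16 = 6.0000.
Prior odds = 0.5221/6.0000 = 0.0870, so P(C) = 0.0870/(1+0.0870) ≈ 0.08.

P(C) = 0.08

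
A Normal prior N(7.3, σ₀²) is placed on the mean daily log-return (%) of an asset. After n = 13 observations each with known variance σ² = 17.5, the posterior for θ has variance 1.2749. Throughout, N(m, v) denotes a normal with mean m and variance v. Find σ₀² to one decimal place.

For the Normal–Normal model with known σ², precisions add: τ_n = τ₀ + n/σ².
So 1/σ₀² = 1/1.2749 − 13/17.5 = 0.784375 − 0.742857 = 0.041518.
Hence σ₀² = 1/0.041518 ≈ 24.1.

σ₀² = 24.1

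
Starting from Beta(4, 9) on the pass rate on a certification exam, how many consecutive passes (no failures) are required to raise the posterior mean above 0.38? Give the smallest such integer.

k = 2

After k passes and 0 failures the posterior is Beta(4+k, 9), with mean (4+k)/(4+9+k).
Set (4+k)/(13+k) > 0.38 and solve: k > (0.38·13 − 4)/(1 − 0.38) = 1.516.
The smallest integer exceeding 1.516 is 2.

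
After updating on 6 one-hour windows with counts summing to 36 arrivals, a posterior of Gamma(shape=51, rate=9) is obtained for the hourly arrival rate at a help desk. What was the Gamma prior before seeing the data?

Gamma(shape=15, rate=3)

Gamma–Poisson conjugacy: posterior shape = α + Σxᵢ, posterior rate = β + n.
So α = 51 − 36 = 15 and β = 9 − 6 = 3.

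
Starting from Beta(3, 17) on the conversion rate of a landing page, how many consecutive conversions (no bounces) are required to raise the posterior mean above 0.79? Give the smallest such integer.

After k conversions and 0 bounces the posterior is Beta(3+k, 17), with mean (3+k)/(3+17+k).
Set (3+k)/(20+k) > 0.79 and solve: k > (0.79·20 − 3)/(1 − 0.79) = 60.952.
The smallest integer exceeding 60.952 is 61.

k = 61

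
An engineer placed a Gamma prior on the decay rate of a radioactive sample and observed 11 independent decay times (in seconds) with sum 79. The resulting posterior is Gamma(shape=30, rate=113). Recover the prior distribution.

Gamma–exponential conjugacy: posterior shape = α + n, posterior rate = β + Σtᵢ.
So α = 30 − 11 = 19 and β = 113 − 79 = 34.

Gamma(shape=19, rate=34)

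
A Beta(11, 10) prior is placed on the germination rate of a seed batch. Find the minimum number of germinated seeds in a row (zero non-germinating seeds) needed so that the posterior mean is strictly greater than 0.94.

k = 146

After k germinated seeds and 0 non-germinating seeds the posterior is Beta(11+k, 10), with mean (11+k)/(11+10+k).
Set (11+k)/(21+k) > 0.94 and solve: k > (0.94·21 − 11)/(1 − 0.94) = 145.667.
The smallest integer exceeding 145.667 is 146.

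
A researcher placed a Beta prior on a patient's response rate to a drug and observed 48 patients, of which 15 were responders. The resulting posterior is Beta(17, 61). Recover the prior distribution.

Beta(2, 28)

Beta is conjugate to the binomial likelihood: posterior = Beta(a+s, b+f).
So a = 17 − 15 = 2 and b = 61 − 33 = 28.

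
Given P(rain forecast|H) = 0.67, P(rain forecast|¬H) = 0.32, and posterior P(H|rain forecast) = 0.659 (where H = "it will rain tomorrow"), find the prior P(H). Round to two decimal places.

P(H) = 0.48

In odds form, posterior odds = prior odds × likelihood ratio, so prior odds = posterior odds ÷ LR.
Posterior odds = 0.659/(1−0.659) = 1.9326. LR = 0.67/0.32 = 2.0938.
Prior odds = 1.9326/2.0938 = 0.9230, so P(H) = 0.9230/(1+0.9230) ≈ 0.48.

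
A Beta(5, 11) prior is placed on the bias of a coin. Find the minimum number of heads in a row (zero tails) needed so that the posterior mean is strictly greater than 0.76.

After k heads and 0 tails the posterior is Beta(5+k, 11), with mean (5+k)/(5+11+k).
Set (5+k)/(16+k) > 0.76 and solve: k > (0.76·16 − 5)/(1 − 0.76) = 29.833.
The smallest integer exceeding 29.833 is 30.

k = 30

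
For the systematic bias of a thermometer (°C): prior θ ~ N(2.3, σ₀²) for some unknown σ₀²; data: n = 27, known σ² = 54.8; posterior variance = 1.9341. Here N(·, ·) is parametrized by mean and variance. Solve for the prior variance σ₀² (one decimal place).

σ₀² = 41.1

For the Normal–Normal model with known σ², precisions add: τ_n = τ₀ + n/σ².
So 1/σ₀² = 1/1.9341 − 27/54.8 = 0.517036 − 0.492701 = 0.024335.
Hence σ₀² = 1/0.024335 ≈ 41.1.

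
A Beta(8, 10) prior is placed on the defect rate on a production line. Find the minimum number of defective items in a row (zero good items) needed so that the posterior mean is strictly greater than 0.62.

k = 9

After k defective items and 0 good items the posterior is Beta(8+k, 10), with mean (8+k)/(8+10+k).
Set (8+k)/(18+k) > 0.62 and solve: k > (0.62·18 − 8)/(1 − 0.62) = 8.316.
The smallest integer exceeding 8.316 is 9, and checking k=9: (17)/(27) = 0.6296 > 0.62.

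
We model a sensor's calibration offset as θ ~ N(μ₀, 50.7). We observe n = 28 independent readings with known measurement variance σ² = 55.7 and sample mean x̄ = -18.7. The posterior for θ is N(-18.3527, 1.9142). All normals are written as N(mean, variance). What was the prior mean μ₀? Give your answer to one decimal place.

μ₀ = -9.5

The posterior mean is a precision-weighted average: μ_n = (τ₀μ₀ + τ_data·x̄)/(τ₀+τ_data), with τ₀=1/σ₀² and τ_data=n/σ².
Here τ₀ = 1/50.7 = 0.019724 and τ_data = 28/55.7 = 0.502693, so τ_n = 0.522417.
Rearranging for μ₀: μ₀ = (μ_n·τ_n − τ_data·x̄)/τ₀ = (-18.3527·0.522417 − 0.502693·-18.7) / 0.019724 = -0.187403/0.019724 ≈ -9.5.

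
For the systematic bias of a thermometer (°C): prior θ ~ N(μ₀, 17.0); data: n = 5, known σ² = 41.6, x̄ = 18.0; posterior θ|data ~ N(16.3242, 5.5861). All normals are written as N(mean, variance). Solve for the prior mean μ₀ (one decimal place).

The posterior mean is a precision-weighted average: μ_n = (τ₀μ₀ + τ_data·x̄)/(τ₀+τ_data), with τ₀=1/σ₀² and τ_data=n/σ².
Here τ₀ = 1/17.0 = 0.058824 and τ_data = 5/41.6 = 0.120192, so τ_n = 0.179016.
Rearranging for μ₀: μ₀ = (μ_n·τ_n − τ_data·x̄)/τ₀ = (16.3242·0.179016 − 0.120192·18.0) / 0.058824 = 0.758837/0.058824 ≈ 12.9.

μ₀ = 12.9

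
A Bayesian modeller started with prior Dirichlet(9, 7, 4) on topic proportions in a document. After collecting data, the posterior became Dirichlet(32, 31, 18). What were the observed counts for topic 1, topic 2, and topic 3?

counts (23, 24, 14)

For a Dirichlet(α) prior with multinomial counts c, the posterior is Dirichlet(α + c) componentwise.
Counts are posterior − prior componentwise: 32−9=23, 31−7=24, 18−4=14.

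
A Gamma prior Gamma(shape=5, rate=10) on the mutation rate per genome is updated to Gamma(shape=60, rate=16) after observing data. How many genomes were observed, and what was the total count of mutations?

A Gamma(α, β) prior (rate parametrization) on a Poisson rate with n observations summing to S gives posterior Gamma(α+S, β+n).
Matching: Σxᵢ = 60 − 5 = 55 and n = 16 − 10 = 6.

n = 6 genomes with total 55 mutations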